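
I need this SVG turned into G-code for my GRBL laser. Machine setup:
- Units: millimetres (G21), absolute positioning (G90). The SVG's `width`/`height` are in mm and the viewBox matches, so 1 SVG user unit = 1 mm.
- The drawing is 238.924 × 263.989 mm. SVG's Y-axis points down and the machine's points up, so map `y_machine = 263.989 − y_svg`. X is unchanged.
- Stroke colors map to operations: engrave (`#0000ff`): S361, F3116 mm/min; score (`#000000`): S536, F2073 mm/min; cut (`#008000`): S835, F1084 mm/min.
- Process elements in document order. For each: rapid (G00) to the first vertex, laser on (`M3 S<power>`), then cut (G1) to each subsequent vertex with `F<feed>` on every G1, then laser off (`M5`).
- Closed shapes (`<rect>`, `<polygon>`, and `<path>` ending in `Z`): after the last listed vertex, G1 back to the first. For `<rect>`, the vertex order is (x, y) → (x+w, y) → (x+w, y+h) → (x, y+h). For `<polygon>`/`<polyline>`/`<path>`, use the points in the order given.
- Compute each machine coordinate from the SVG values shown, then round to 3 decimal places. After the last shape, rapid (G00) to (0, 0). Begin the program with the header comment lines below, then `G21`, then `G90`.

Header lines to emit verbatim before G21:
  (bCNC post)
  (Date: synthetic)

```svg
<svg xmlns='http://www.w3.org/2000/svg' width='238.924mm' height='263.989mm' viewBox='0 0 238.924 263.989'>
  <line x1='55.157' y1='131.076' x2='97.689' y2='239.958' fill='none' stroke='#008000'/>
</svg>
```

Since the viewBox matches the mm dimensions, user units are millimetres directly. The only transform is the Y-flip y_m = 263.989 − y_svg.

Shape 1 is a line segment drawn with `<line>`. Its stroke #008000 means cut at S835, F1084. After flipping Y the toolpath is (55.157,132.913) → (97.689,24.031).

(bCNC post)
(Date: synthetic)
G21
G90
G00 X55.157 Y132.913
M3 S835
G1 X97.689 Y24.031 F1084
M5
G00 X0.000 Y0.000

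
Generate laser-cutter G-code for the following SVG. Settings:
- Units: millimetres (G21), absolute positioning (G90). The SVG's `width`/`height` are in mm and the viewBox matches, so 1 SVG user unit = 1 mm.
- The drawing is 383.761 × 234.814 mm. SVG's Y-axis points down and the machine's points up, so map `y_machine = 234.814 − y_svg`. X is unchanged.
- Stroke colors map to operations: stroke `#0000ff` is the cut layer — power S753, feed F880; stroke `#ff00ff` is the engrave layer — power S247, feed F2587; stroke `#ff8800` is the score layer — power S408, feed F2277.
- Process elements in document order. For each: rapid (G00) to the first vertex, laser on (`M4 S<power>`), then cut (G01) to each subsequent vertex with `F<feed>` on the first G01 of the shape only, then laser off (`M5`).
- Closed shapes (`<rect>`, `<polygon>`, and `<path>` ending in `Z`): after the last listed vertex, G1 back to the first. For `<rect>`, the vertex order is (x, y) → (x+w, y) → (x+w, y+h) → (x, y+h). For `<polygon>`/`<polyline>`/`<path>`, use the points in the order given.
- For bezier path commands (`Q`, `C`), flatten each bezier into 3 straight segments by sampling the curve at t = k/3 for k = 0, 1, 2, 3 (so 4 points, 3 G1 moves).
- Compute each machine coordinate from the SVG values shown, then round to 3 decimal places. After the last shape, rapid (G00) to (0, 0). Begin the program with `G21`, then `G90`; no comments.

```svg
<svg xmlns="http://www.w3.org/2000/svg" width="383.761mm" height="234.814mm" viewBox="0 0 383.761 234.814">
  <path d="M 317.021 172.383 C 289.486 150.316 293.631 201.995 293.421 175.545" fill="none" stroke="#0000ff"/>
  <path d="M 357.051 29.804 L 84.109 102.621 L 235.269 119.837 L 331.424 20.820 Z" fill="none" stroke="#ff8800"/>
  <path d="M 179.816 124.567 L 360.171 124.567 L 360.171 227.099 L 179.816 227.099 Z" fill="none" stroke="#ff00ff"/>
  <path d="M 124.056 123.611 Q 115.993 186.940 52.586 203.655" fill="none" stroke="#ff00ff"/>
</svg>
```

viewBox `0 0 383.761 234.814` with mm width/height → 1 unit = 1 mm. Flip: y_m = 234.814 − y_svg.

**Shape 1** — `<path>` cubic bezier, stroke `#0000ff` → cut (S753, F880). Control points (SVG): P0=(317.021,172.383), P1=(289.486,150.316), P2=(293.631,201.995), P3=(293.421,175.545); sampled at t=k/3. Machine vertices: (317.021,62.431) → (298.711,65.541) → (293.514,53.237) → (293.421,59.269). Open path.

**Shape 2** — `<path>` closed polygon, stroke `#ff8800` → score (S408, F2277). Machine vertices: (357.051,205.010) → (84.109,132.193) → (235.269,114.977) → (331.424,213.994) → (357.051,205.010). Closed: final G1 returns to the first vertex.

**Shape 3** — `<path>` rectangle, stroke `#ff00ff` → engrave (S247, F2587). Machine vertices: (179.816,110.247) → (360.171,110.247) → (360.171,7.715) → (179.816,7.715) → (179.816,110.247). Closed: final G1 returns to the first vertex.

**Shape 4** — `<path>` quadratic bezier, stroke `#ff00ff` → engrave (S247, F2587). Control points (SVG): P0=(124.056,123.611), P1=(115.993,186.940), P2=(52.586,203.655); sampled at t=k/3. Machine vertices: (124.056,111.203) → (112.531,74.163) → (88.708,47.482) → (52.586,31.159). Open path.

G21
G90
G00 X317.021 Y62.431
M4 S753
G01 X298.711 Y65.541 F880
G01 X293.514 Y53.237
G01 X293.421 Y59.269
M5
G00 X357.051 Y205.010
M4 S408
G01 X84.109 Y132.193 F2277
G01 X235.269 Y114.977
G01 X331.424 Y213.994
G01 X357.051 Y205.010
M5
G00 X179.816 Y110.247
M4 S247
G01 X360.171 Y110.247 F2587
G01 X360.171 Y7.715
G01 X179.816 Y7.715
G01 X179.816 Y110.247
M5
G00 X124.056 Y111.203
M4 S247
G01 X112.531 Y74.163 F2587
G01 X88.708 Y47.482
G01 X52.586 Y31.159
M5
G00 X0.000 Y0.000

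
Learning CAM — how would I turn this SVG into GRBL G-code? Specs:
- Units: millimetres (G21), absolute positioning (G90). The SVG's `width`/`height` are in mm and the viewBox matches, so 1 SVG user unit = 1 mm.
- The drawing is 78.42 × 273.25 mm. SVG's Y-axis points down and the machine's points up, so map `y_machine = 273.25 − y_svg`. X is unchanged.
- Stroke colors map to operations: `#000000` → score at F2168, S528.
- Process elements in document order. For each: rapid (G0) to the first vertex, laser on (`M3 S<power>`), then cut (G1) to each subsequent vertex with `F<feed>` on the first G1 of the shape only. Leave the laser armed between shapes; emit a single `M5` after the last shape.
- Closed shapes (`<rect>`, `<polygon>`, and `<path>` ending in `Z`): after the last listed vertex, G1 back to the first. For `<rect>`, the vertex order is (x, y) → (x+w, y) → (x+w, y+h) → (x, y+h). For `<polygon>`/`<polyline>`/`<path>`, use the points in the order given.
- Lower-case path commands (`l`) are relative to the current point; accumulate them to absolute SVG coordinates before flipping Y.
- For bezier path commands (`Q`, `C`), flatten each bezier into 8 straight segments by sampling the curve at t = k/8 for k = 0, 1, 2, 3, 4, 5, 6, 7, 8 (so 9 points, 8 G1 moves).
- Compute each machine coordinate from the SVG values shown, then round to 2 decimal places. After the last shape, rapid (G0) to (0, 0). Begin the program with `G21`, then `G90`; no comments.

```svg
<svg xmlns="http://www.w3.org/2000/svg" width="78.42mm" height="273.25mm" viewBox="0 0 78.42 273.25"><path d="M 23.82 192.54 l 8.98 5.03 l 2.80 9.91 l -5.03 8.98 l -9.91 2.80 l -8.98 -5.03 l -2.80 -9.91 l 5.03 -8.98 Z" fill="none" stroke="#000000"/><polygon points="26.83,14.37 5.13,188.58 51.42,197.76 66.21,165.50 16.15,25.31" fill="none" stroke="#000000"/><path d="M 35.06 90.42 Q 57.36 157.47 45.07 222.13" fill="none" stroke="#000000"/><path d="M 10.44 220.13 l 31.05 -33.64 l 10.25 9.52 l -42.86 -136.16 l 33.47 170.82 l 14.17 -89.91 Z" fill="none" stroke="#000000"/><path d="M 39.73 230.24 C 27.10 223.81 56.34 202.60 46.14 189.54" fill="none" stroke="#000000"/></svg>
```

G21
G90
G0 X23.82 Y80.71
M3 S528
G1 X32.80 Y75.68 F2168
G1 X35.60 Y65.77
G1 X30.57 Y56.79
G1 X20.66 Y53.99
G1 X11.68 Y59.02
G1 X8.88 Y68.93
G1 X13.91 Y77.91
G1 X23.82 Y80.71
G0 X26.83 Y258.88
M3 S528
G1 X5.13 Y84.67 F2168
G1 X51.42 Y75.49
G1 X66.21 Y107.75
G1 X16.15 Y247.94
G1 X26.83 Y258.88
G0 X35.06 Y182.83
M3 S528
G1 X40.09 Y166.10 F2168
G1 X44.05 Y149.45
G1 X46.92 Y132.88
G1 X48.71 Y116.38
G1 X49.42 Y99.95
G1 X49.05 Y83.60
G1 X47.60 Y67.32
G1 X45.07 Y51.12
G0 X10.44 Y53.12
M3 S528
G1 X41.49 Y86.76 F2168
G1 X51.74 Y77.24
G1 X8.88 Y213.40
G1 X42.35 Y42.58
G1 X56.52 Y132.49
G1 X10.44 Y53.12
G0 X39.73 Y43.01
M3 S528
G1 X36.80 Y46.07 F2168
G1 X36.84 Y50.25
G1 X38.90 Y55.27
G1 X42.02 Y60.87
G1 X45.26 Y66.79
G1 X47.67 Y72.75
G1 X48.28 Y78.48
G1 X46.14 Y83.71
M5
G0 X0.00 Y0.00

1 u = 1 mm; y_m = 273.25 − y.

[1] `<path>` regular polygon, #000000→score S528 F2168: (23.82,80.71) → (32.80,75.68) → (35.60,65.77) → (30.57,56.79) → (20.66,53.99) → (11.68,59.02) → (8.88,68.93) → (13.91,77.91) → (23.82,80.71) (closed)

[2] `<polygon>` closed polygon, #000000→score S528 F2168: (26.83,258.88) → (5.13,84.67) → (51.42,75.49) → (66.21,107.75) → (16.15,247.94) → (26.83,258.88) (closed)

[3] `<path>` quadratic bezier, #000000→score S528 F2168: (35.06,182.83) → (40.09,166.10) → (44.05,149.45) → (46.92,132.88) → (48.71,116.38) → (49.42,99.95) → (49.05,83.60) → (47.60,67.32) → (45.07,51.12)

[4] `<path>` closed polygon, #000000→score S528 F2168: (10.44,53.12) → (41.49,86.76) → (51.74,77.24) → (8.88,213.40) → (42.35,42.58) → (56.52,132.49) → (10.44,53.12) (closed)

[5] `<path>` cubic bezier, #000000→score S528 F2168: (39.73,43.01) → (36.80,46.07) → (36.84,50.25) → (38.90,55.27) → (42.02,60.87) → (45.26,66.79) → (47.67,72.75) → (48.28,78.48) → (46.14,83.71)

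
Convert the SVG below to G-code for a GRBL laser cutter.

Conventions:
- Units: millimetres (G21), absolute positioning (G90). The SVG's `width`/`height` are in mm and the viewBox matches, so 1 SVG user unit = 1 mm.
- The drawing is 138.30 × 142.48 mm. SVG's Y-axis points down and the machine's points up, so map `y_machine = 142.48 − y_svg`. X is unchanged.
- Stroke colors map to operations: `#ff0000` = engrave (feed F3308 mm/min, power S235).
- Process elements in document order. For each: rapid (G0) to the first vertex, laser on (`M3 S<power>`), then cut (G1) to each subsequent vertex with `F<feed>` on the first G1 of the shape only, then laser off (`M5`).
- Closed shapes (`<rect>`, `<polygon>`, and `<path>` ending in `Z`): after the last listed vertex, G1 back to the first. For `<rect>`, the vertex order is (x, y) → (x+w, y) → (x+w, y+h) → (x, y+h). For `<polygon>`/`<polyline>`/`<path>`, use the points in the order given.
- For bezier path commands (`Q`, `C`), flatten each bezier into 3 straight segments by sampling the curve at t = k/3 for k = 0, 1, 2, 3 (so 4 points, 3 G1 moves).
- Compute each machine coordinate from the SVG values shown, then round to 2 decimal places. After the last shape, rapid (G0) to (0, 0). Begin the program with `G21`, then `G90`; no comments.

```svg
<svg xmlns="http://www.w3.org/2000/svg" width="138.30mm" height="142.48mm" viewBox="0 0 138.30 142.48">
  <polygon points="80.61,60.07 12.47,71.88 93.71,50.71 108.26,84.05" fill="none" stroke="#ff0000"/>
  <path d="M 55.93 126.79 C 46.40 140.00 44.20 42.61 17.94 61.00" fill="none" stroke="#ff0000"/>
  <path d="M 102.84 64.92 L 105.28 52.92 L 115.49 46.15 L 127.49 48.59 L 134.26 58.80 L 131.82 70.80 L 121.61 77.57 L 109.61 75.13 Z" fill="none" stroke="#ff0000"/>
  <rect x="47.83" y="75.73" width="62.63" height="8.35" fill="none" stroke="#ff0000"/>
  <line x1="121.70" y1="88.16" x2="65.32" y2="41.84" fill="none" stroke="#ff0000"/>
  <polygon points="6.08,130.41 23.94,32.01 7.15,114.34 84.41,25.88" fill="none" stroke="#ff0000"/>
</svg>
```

1 u = 1 mm; y_m = 142.48 − y.

[1] `<polygon>` closed polygon, #ff0000→engrave S235 F3308: (80.61,82.41) → (12.47,70.60) → (93.71,91.77) → (108.26,58.43) → (80.61,82.41) (closed)

[2] `<path>` cubic bezier, #ff0000→engrave S235 F3308: (55.93,15.69) → (47.68,30.96) → (37.34,69.66) → (17.94,81.48)

[3] `<path>` regular polygon, #ff0000→engrave S235 F3308: (102.84,77.56) → (105.28,89.56) → (115.49,96.33) → (127.49,93.89) → (134.26,83.68) → (131.82,71.68) → (121.61,64.91) → (109.61,67.35) → (102.84,77.56) (closed)

[4] `<rect>` rectangle, #ff0000→engrave S235 F3308: (47.83,66.75) → (110.46,66.75) → (110.46,58.40) → (47.83,58.40) → (47.83,66.75) (closed)

[5] `<line>` line segment, #ff0000→engrave S235 F3308: (121.70,54.32) → (65.32,100.64)

[6] `<polygon>` closed polygon, #ff0000→engrave S235 F3308: (6.08,12.07) → (23.94,110.47) → (7.15,28.14) → (84.41,116.60) → (6.08,12.07) (closed)

G21
G90
G0 X80.61 Y82.41
M3 S235
G1 X12.47 Y70.60 F3308
G1 X93.71 Y91.77
G1 X108.26 Y58.43
G1 X80.61 Y82.41
M5
G0 X55.93 Y15.69
M3 S235
G1 X47.68 Y30.96 F3308
G1 X37.34 Y69.66
G1 X17.94 Y81.48
M5
G0 X102.84 Y77.56
M3 S235
G1 X105.28 Y89.56 F3308
G1 X115.49 Y96.33
G1 X127.49 Y93.89
G1 X134.26 Y83.68
G1 X131.82 Y71.68
G1 X121.61 Y64.91
G1 X109.61 Y67.35
G1 X102.84 Y77.56
M5
G0 X47.83 Y66.75
M3 S235
G1 X110.46 Y66.75 F3308
G1 X110.46 Y58.40
G1 X47.83 Y58.40
G1 X47.83 Y66.75
M5
G0 X121.70 Y54.32
M3 S235
G1 X65.32 Y100.64 F3308
M5
G0 X6.08 Y12.07
M3 S235
G1 X23.94 Y110.47 F3308
G1 X7.15 Y28.14
G1 X84.41 Y116.60
G1 X6.08 Y12.07
M5
G0 X0.00 Y0.00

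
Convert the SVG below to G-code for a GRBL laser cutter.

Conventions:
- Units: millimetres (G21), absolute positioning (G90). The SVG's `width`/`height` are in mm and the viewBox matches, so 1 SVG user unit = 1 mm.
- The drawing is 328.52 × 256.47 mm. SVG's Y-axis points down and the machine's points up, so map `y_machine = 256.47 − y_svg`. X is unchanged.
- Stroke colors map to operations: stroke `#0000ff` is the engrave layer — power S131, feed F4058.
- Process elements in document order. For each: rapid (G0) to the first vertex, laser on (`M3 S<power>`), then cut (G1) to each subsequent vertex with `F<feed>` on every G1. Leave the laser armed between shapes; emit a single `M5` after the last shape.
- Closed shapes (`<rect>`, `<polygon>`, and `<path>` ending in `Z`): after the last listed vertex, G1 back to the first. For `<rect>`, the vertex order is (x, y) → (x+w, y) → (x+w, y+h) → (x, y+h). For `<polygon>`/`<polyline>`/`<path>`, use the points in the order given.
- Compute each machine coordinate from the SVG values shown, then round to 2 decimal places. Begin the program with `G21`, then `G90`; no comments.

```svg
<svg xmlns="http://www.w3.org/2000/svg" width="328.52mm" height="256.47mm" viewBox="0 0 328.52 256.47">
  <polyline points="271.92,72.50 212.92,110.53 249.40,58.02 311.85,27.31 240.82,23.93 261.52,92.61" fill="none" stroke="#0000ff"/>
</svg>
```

G21
G90
G0 X271.92 Y183.97
M3 S131
G1 X212.92 Y145.94 F4058
G1 X249.40 Y198.45 F4058
G1 X311.85 Y229.16 F4058
G1 X240.82 Y232.54 F4058
G1 X261.52 Y163.86 F4058
M5

viewBox `0 0 328.52 256.47` with mm width/height → 1 unit = 1 mm. Flip: y_m = 256.47 − y_svg.

**Shape 1** — `<polyline>` open polyline, stroke `#0000ff` → engrave (S131, F4058). Machine vertices: (271.92,183.97) → (212.92,145.94) → (249.40,198.45) → (311.85,229.16) → (240.82,232.54) → (261.52,163.86). Open path.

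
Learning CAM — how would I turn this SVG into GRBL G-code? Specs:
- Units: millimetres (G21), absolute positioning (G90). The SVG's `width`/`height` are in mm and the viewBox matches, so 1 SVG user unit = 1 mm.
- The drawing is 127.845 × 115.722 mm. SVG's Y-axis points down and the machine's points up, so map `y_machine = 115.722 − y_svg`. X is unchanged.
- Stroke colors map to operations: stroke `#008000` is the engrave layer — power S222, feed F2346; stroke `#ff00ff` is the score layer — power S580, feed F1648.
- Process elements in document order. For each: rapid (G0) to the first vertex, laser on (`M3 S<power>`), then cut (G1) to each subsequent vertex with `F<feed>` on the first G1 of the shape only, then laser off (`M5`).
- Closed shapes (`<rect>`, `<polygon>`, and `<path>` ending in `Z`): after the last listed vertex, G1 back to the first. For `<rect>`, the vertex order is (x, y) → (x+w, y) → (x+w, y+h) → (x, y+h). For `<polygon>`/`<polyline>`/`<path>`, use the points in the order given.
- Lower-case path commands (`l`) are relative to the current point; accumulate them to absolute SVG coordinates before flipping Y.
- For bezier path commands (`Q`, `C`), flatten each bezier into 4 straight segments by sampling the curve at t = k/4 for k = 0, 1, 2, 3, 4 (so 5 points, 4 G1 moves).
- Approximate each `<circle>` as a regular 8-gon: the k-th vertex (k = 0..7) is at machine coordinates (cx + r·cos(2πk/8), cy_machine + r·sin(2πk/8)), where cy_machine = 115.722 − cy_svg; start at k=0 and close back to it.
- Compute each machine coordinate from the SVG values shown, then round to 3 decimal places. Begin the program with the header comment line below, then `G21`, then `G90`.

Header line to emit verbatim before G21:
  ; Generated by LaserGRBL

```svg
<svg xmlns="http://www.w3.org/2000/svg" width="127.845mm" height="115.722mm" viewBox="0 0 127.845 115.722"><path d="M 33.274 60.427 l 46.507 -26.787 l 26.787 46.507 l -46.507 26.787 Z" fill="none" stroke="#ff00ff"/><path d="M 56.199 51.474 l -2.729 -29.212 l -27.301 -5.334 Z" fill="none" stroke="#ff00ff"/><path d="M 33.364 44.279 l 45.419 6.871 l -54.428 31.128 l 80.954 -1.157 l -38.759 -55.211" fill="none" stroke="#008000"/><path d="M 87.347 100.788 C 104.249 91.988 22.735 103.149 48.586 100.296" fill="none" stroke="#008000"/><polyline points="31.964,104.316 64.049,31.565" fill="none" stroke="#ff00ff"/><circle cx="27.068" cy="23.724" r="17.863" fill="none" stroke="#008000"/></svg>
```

; Generated by LaserGRBL
G21
G90
G0 X33.274 Y55.295
M3 S580
G1 X79.781 Y82.082 F1648
G1 X106.568 Y35.575
G1 X60.061 Y8.788
G1 X33.274 Y55.295
M5
G0 X56.199 Y64.248
M3 S580
G1 X53.470 Y93.460 F1648
G1 X26.169 Y98.794
G1 X56.199 Y64.248
M5
G0 X33.364 Y71.443
M3 S222
G1 X78.783 Y64.572 F2346
G1 X24.355 Y33.444
G1 X105.309 Y34.601
G1 X66.550 Y89.812
M5
G0 X87.347 Y14.934
M3 S222
G1 X84.786 Y18.322 F2346
G1 X64.611 Y17.410
G1 X46.113 Y15.383
G1 X48.586 Y15.426
M5
G0 X31.964 Y11.406
M3 S580
G1 X64.049 Y84.157 F1648
M5
G0 X44.931 Y91.998
M3 S222
G1 X39.699 Y104.629 F2346
G1 X27.068 Y109.861
G1 X14.437 Y104.629
G1 X9.205 Y91.998
G1 X14.437 Y79.367
G1 X27.068 Y74.135
G1 X39.699 Y79.367
G1 X44.931 Y91.998
M5

1 u = 1 mm; y_m = 115.722 − y.

[1] `<path>` regular polygon, #ff00ff→score S580 F1648: (33.274,55.295) → (79.781,82.082) → (106.568,35.575) → (60.061,8.788) → (33.274,55.295) (closed)

[2] `<path>` closed polygon, #ff00ff→score S580 F1648: (56.199,64.248) → (53.470,93.460) → (26.169,98.794) → (56.199,64.248) (closed)

[3] `<path>` open polyline, #008000→engrave S222 F2346: (33.364,71.443) → (78.783,64.572) → (24.355,33.444) → (105.309,34.601) → (66.550,89.812)

[4] `<path>` cubic bezier, #008000→engrave S222 F2346: (87.347,14.934) → (84.786,18.322) → (64.611,17.410) → (46.113,15.383) → (48.586,15.426)

[5] `<polyline>` line segment, #ff00ff→score S580 F1648: (31.964,11.406) → (64.049,84.157)

[6] `<circle>` circle, #008000→engrave S222 F2346: (44.931,91.998) → (39.699,104.629) → (27.068,109.861) → (14.437,104.629) → (9.205,91.998) → (14.437,79.367) → (27.068,74.135) → (39.699,79.367) → (44.931,91.998) (closed)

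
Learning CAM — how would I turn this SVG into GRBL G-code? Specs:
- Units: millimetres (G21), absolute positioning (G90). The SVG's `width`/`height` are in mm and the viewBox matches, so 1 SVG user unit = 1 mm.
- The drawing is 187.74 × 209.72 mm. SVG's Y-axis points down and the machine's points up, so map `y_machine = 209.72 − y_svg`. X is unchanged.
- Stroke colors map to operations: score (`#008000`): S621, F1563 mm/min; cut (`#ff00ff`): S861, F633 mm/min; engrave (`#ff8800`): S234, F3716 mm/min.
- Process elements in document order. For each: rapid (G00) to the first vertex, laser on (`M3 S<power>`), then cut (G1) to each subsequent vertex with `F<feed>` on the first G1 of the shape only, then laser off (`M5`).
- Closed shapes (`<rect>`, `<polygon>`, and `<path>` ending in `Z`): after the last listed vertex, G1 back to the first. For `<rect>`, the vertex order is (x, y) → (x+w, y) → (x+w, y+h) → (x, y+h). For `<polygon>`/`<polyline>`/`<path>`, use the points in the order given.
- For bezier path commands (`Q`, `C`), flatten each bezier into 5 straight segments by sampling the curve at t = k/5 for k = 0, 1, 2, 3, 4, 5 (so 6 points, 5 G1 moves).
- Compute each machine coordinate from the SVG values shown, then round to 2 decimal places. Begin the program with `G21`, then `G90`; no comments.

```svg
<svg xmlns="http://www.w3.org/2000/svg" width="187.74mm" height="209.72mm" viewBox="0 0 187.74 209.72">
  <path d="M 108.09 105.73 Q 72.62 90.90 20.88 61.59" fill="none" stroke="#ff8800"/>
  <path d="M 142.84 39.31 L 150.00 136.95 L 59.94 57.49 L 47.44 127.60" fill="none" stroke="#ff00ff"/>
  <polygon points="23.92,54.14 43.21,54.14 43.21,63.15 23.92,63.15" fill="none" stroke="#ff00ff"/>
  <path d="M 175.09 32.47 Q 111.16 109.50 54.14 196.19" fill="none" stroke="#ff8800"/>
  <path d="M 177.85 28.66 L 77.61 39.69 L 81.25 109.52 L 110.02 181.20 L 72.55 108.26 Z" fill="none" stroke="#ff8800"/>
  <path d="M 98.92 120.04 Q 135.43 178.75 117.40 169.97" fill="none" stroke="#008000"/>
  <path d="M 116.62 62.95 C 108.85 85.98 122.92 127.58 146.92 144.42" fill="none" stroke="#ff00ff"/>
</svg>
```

G21
G90
G00 X108.09 Y103.99
M3 S234
G1 X93.25 Y110.50 F3716
G1 X77.11 Y118.17
G1 X59.67 Y127.00
G1 X40.93 Y136.99
G1 X20.88 Y148.13
M5
G00 X142.84 Y170.41
M3 S861
G1 X150.00 Y72.77 F633
G1 X59.94 Y152.23
G1 X47.44 Y82.12
M5
G00 X23.92 Y155.58
M3 S861
G1 X43.21 Y155.58 F633
G1 X43.21 Y146.57
G1 X23.92 Y146.57
G1 X23.92 Y155.58
M5
G00 X175.09 Y177.25
M3 S234
G1 X149.79 Y146.05 F3716
G1 X125.05 Y114.08
G1 X100.86 Y81.34
G1 X77.22 Y47.82
G1 X54.14 Y13.53
M5
G00 X177.85 Y181.06
M3 S234
G1 X77.61 Y170.03 F3716
G1 X81.25 Y100.20
G1 X110.02 Y28.52
G1 X72.55 Y101.46
G1 X177.85 Y181.06
M5
G00 X98.92 Y89.68
M3 S621
G1 X111.34 Y68.90 F1563
G1 X119.40 Y53.51
G1 X123.10 Y43.52
G1 X122.43 Y38.94
G1 X117.40 Y39.75
M5
G00 X116.62 Y146.77
M3 S861
G1 X114.48 Y131.07 F633
G1 X117.02 Y112.99
G1 X123.65 Y94.62
G1 X133.81 Y78.03
G1 X146.92 Y65.30
M5

1 u = 1 mm; y_m = 209.72 − y.

[1] `<path>` quadratic bezier, #ff8800→engrave S234 F3716: (108.09,103.99) → (93.25,110.50) → (77.11,118.17) → (59.67,127.00) → (40.93,136.99) → (20.88,148.13)

[2] `<path>` open polyline, #ff00ff→cut S861 F633: (142.84,170.41) → (150.00,72.77) → (59.94,152.23) → (47.44,82.12)

[3] `<polygon>` rectangle, #ff00ff→cut S861 F633: (23.92,155.58) → (43.21,155.58) → (43.21,146.57) → (23.92,146.57) → (23.92,155.58) (closed)

[4] `<path>` quadratic bezier, #ff8800→engrave S234 F3716: (175.09,177.25) → (149.79,146.05) → (125.05,114.08) → (100.86,81.34) → (77.22,47.82) → (54.14,13.53)

[5] `<path>` closed polygon, #ff8800→engrave S234 F3716: (177.85,181.06) → (77.61,170.03) → (81.25,100.20) → (110.02,28.52) → (72.55,101.46) → (177.85,181.06) (closed)

[6] `<path>` quadratic bezier, #008000→score S621 F1563: (98.92,89.68) → (111.34,68.90) → (119.40,53.51) → (123.10,43.52) → (122.43,38.94) → (117.40,39.75)

[7] `<path>` cubic bezier, #ff00ff→cut S861 F633: (116.62,146.77) → (114.48,131.07) → (117.02,112.99) → (123.65,94.62) → (133.81,78.03) → (146.92,65.30)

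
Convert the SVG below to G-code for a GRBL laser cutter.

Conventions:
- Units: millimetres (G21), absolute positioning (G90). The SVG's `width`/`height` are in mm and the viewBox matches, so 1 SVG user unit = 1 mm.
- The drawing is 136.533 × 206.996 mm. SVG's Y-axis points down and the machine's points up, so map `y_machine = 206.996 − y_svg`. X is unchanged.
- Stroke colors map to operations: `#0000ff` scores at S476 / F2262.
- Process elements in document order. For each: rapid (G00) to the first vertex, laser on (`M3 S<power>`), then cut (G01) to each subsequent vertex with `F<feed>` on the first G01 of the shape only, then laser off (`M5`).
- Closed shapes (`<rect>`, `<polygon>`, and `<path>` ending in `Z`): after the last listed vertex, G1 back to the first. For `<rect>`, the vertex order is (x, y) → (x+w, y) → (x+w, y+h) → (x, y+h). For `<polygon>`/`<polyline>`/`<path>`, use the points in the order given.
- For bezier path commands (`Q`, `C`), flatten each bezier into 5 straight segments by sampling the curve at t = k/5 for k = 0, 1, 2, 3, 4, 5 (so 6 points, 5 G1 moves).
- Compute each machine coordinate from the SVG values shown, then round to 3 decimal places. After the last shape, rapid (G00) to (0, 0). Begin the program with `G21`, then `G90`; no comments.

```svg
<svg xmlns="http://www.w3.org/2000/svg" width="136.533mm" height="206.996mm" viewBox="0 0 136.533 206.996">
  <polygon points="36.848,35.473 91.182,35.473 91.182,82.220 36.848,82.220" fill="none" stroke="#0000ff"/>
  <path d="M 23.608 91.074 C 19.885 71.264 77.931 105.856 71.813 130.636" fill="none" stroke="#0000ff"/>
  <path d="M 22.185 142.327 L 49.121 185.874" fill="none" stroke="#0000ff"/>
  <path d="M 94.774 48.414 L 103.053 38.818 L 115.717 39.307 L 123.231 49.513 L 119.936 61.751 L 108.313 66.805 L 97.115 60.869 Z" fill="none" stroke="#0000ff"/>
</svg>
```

G21
G90
G00 X36.848 Y171.523
M3 S476
G01 X91.182 Y171.523 F2262
G01 X91.182 Y124.776
G01 X36.848 Y124.776
G01 X36.848 Y171.523
M5
G00 X23.608 Y115.922
M3 S476
G01 X27.779 Y121.793 F2262
G01 X40.730 Y117.691
G01 X56.416 Y106.696
G01 X68.792 Y91.892
G01 X71.813 Y76.360
M5
G00 X22.185 Y64.669
M3 S476
G01 X49.121 Y21.122 F2262
M5
G00 X94.774 Y158.582
M3 S476
G01 X103.053 Y168.178 F2262
G01 X115.717 Y167.689
G01 X123.231 Y157.483
G01 X119.936 Y145.245
G01 X108.313 Y140.191
G01 X97.115 Y146.127
G01 X94.774 Y158.582
M5
G00 X0.000 Y0.000

Since the viewBox matches the mm dimensions, user units are millimetres directly. The only transform is the Y-flip y_m = 206.996 − y_svg.

Shape 1 is a rectangle drawn with `<polygon>`. Its stroke #0000ff means score at S476, F2262. After flipping Y the toolpath is (36.848,171.523) → (91.182,171.523) → (91.182,124.776) → (36.848,124.776) → (36.848,171.523), returning to the start.

Shape 2 is a cubic bezier drawn with `<path>`. Its stroke #0000ff means score at S476, F2262. After flipping Y the toolpath is (23.608,115.922) → (27.779,121.793) → (40.730,117.691) → (56.416,106.696) → (68.792,91.892) → (71.813,76.360).

Shape 3 is a line segment drawn with `<path>`. Its stroke #0000ff means score at S476, F2262. After flipping Y the toolpath is (22.185,64.669) → (49.121,21.122).

Shape 4 is a regular polygon drawn with `<path>`. Its stroke #0000ff means score at S476, F2262. After flipping Y the toolpath is (94.774,158.582) → (103.053,168.178) → (115.717,167.689) → (123.231,157.483) → (119.936,145.245) → (108.313,140.191) → (97.115,146.127) → (94.774,158.582), returning to the start.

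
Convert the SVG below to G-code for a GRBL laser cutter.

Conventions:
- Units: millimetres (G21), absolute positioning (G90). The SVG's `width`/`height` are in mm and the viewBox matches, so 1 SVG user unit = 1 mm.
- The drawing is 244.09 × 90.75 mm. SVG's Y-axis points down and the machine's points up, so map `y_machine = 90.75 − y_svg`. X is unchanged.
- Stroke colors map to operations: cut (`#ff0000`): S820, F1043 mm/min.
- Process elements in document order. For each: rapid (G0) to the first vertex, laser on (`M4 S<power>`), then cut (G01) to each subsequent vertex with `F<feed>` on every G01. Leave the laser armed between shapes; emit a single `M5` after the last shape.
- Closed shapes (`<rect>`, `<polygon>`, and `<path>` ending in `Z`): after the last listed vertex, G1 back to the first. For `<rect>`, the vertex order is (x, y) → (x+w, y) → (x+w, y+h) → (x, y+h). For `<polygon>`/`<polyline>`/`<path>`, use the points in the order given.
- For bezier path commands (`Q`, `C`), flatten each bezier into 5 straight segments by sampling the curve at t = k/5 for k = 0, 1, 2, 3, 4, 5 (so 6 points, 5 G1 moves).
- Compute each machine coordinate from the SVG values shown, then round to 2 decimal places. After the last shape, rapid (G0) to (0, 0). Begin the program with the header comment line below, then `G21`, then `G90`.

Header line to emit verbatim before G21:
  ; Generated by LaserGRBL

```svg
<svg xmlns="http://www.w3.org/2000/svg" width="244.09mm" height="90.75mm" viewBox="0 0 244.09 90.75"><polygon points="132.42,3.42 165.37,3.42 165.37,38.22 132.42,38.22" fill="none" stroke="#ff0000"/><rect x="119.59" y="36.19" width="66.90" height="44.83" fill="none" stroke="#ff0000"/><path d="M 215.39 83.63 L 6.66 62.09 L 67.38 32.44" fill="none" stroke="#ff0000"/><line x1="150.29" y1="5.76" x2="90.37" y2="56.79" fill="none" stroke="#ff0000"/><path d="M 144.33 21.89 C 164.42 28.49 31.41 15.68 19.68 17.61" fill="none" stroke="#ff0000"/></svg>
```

; Generated by LaserGRBL
G21
G90
G0 X132.42 Y87.33
M4 S820
G01 X165.37 Y87.33 F1043
G01 X165.37 Y52.53 F1043
G01 X132.42 Y52.53 F1043
G01 X132.42 Y87.33 F1043
G0 X119.59 Y54.56
M4 S820
G01 X186.49 Y54.56 F1043
G01 X186.49 Y9.73 F1043
G01 X119.59 Y9.73 F1043
G01 X119.59 Y54.56 F1043
G0 X215.39 Y7.12
M4 S820
G01 X6.66 Y28.66 F1043
G01 X67.38 Y58.31 F1043
G0 X150.29 Y84.99
M4 S820
G01 X90.37 Y33.96 F1043
G0 X144.33 Y68.86
M4 S820
G01 X140.21 Y66.96 F1043
G01 X112.51 Y68.07 F1043
G01 X74.41 Y70.57 F1043
G01 X39.08 Y72.80 F1043
G01 X19.68 Y73.14 F1043
M5
G0 X0.00 Y0.00

Since the viewBox matches the mm dimensions, user units are millimetres directly. The only transform is the Y-flip y_m = 90.75 − y_svg.

Shape 1 is a rectangle drawn with `<polygon>`. Its stroke #ff0000 means cut at S820, F1043. After flipping Y the toolpath is (132.42,87.33) → (165.37,87.33) → (165.37,52.53) → (132.42,52.53) → (132.42,87.33), returning to the start.

Shape 2 is a rectangle drawn with `<rect>`. Its stroke #ff0000 means cut at S820, F1043. After flipping Y the toolpath is (119.59,54.56) → (186.49,54.56) → (186.49,9.73) → (119.59,9.73) → (119.59,54.56), returning to the start.

Shape 3 is a open polyline drawn with `<path>`. Its stroke #ff0000 means cut at S820, F1043. After flipping Y the toolpath is (215.39,7.12) → (6.66,28.66) → (67.38,58.31).

Shape 4 is a line segment drawn with `<line>`. Its stroke #ff0000 means cut at S820, F1043. After flipping Y the toolpath is (150.29,84.99) → (90.37,33.96).

Shape 5 is a cubic bezier drawn with `<path>`. Its stroke #ff0000 means cut at S820, F1043. After flipping Y the toolpath is (144.33,68.86) → (140.21,66.96) → (112.51,68.07) → (74.41,70.57) → (39.08,72.80) → (19.68,73.14).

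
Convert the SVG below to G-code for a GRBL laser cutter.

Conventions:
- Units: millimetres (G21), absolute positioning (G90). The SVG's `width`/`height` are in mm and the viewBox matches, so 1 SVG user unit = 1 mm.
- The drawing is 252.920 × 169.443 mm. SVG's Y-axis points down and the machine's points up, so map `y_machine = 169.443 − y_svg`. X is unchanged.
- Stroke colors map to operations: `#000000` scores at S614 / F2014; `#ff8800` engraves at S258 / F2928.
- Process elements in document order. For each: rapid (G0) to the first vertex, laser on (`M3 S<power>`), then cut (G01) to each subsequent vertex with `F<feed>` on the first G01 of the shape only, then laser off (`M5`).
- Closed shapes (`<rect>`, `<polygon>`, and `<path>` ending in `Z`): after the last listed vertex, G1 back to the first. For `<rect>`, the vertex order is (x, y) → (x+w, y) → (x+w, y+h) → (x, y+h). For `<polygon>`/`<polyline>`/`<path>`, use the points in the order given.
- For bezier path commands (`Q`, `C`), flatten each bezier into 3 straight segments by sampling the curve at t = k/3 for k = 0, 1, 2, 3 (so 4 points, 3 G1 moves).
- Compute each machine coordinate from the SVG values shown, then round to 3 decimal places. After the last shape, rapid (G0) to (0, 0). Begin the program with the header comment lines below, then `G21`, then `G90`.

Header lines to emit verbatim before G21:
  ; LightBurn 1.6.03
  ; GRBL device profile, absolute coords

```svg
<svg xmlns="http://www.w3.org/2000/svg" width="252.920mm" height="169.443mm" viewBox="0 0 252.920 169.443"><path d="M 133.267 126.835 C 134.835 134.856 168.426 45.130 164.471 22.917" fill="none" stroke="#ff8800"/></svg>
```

; LightBurn 1.6.03
; GRBL device profile, absolute coords
G21
G90
G0 X133.267 Y42.608
M3 S258
G01 X142.933 Y61.049 F2928
G01 X158.487 Y107.929
G01 X164.471 Y146.526
M5
G0 X0.000 Y0.000

viewBox `0 0 252.920 169.443` with mm width/height → 1 unit = 1 mm. Flip: y_m = 169.443 − y_svg.

**Shape 1** — `<path>` cubic bezier, stroke `#ff8800` → engrave (S258, F2928). Control points (SVG): P0=(133.267,126.835), P1=(134.835,134.856), P2=(168.426,45.130), P3=(164.471,22.917); sampled at t=k/3. Machine vertices: (133.267,42.608) → (142.933,61.049) → (158.487,107.929) → (164.471,146.526). Open path.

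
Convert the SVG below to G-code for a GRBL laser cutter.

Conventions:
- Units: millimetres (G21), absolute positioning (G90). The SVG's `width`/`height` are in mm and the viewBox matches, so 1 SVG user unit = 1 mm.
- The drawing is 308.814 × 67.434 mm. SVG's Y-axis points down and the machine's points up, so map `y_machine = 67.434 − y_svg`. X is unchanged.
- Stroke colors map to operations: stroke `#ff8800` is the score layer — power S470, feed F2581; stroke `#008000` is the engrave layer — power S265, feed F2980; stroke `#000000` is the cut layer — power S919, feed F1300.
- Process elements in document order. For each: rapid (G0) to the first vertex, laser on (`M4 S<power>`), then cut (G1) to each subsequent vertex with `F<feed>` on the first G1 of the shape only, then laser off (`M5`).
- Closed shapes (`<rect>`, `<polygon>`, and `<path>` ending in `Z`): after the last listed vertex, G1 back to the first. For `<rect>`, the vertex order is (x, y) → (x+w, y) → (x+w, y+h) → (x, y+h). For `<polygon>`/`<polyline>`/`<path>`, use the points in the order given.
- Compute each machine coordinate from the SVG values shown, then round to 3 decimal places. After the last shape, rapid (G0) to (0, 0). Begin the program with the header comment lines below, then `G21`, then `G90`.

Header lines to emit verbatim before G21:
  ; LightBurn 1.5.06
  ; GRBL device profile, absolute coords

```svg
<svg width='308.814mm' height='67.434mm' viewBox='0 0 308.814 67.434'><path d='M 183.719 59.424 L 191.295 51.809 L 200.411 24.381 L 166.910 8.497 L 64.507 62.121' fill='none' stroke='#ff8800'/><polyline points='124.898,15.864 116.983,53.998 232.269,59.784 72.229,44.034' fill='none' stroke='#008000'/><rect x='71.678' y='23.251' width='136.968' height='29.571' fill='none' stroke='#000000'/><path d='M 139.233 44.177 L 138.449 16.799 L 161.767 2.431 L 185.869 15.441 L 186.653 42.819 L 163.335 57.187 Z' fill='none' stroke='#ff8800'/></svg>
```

; LightBurn 1.5.06
; GRBL device profile, absolute coords
G21
G90
G0 X183.719 Y8.010
M4 S470
G1 X191.295 Y15.625 F2581
G1 X200.411 Y43.053
G1 X166.910 Y58.937
G1 X64.507 Y5.313
M5
G0 X124.898 Y51.570
M4 S265
G1 X116.983 Y13.436 F2980
G1 X232.269 Y7.650
G1 X72.229 Y23.400
M5
G0 X71.678 Y44.183
M4 S919
G1 X208.646 Y44.183 F1300
G1 X208.646 Y14.612
G1 X71.678 Y14.612
G1 X71.678 Y44.183
M5
G0 X139.233 Y23.257
M4 S470
G1 X138.449 Y50.635 F2581
G1 X161.767 Y65.003
G1 X185.869 Y51.993
G1 X186.653 Y24.615
G1 X163.335 Y10.247
G1 X139.233 Y23.257
M5
G0 X0.000 Y0.000

Since the viewBox matches the mm dimensions, user units are millimetres directly. The only transform is the Y-flip y_m = 67.434 − y_svg.

Shape 1 is a open polyline drawn with `<path>`. Its stroke #ff8800 means score at S470, F2581. After flipping Y the toolpath is (183.719,8.010) → (191.295,15.625) → (200.411,43.053) → (166.910,58.937) → (64.507,5.313).

Shape 2 is a open polyline drawn with `<polyline>`. Its stroke #008000 means engrave at S265, F2980. After flipping Y the toolpath is (124.898,51.570) → (116.983,13.436) → (232.269,7.650) → (72.229,23.400).

Shape 3 is a rectangle drawn with `<rect>`. Its stroke #000000 means cut at S919, F1300. After flipping Y the toolpath is (71.678,44.183) → (208.646,44.183) → (208.646,14.612) → (71.678,14.612) → (71.678,44.183), returning to the start.

Shape 4 is a regular polygon drawn with `<path>`. Its stroke #ff8800 means score at S470, F2581. After flipping Y the toolpath is (139.233,23.257) → (138.449,50.635) → (161.767,65.003) → (185.869,51.993) → (186.653,24.615) → (163.335,10.247) → (139.233,23.257), returning to the start.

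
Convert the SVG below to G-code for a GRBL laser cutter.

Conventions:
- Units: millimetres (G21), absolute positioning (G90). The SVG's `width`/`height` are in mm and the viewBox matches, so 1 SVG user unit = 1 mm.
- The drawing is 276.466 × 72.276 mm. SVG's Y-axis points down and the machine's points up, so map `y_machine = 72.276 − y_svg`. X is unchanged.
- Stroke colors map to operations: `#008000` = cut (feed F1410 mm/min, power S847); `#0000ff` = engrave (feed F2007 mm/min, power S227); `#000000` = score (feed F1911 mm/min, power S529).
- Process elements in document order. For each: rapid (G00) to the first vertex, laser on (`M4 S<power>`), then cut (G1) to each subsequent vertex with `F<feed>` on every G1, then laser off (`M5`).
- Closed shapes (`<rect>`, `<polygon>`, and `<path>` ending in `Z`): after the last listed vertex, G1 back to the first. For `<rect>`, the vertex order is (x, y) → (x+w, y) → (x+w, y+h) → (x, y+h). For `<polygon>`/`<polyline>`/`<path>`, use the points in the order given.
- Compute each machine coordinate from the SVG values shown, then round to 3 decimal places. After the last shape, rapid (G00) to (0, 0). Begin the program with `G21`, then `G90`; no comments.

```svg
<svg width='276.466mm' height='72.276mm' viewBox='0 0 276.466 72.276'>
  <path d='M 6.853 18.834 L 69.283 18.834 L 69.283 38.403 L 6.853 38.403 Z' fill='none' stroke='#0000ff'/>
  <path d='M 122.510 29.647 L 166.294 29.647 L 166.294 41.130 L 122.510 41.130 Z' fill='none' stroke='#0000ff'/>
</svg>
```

G21
G90
G00 X6.853 Y53.442
M4 S227
G1 X69.283 Y53.442 F2007
G1 X69.283 Y33.873 F2007
G1 X6.853 Y33.873 F2007
G1 X6.853 Y53.442 F2007
M5
G00 X122.510 Y42.629
M4 S227
G1 X166.294 Y42.629 F2007
G1 X166.294 Y31.146 F2007
G1 X122.510 Y31.146 F2007
G1 X122.510 Y42.629 F2007
M5
G00 X0.000 Y0.000

1 u = 1 mm; y_m = 72.276 − y.

[1] `<path>` rectangle, #0000ff→engrave S227 F2007: (6.853,53.442) → (69.283,53.442) → (69.283,33.873) → (6.853,33.873) → (6.853,53.442) (closed)

[2] `<path>` rectangle, #0000ff→engrave S227 F2007: (122.510,42.629) → (166.294,42.629) → (166.294,31.146) → (122.510,31.146) → (122.510,42.629) (closed)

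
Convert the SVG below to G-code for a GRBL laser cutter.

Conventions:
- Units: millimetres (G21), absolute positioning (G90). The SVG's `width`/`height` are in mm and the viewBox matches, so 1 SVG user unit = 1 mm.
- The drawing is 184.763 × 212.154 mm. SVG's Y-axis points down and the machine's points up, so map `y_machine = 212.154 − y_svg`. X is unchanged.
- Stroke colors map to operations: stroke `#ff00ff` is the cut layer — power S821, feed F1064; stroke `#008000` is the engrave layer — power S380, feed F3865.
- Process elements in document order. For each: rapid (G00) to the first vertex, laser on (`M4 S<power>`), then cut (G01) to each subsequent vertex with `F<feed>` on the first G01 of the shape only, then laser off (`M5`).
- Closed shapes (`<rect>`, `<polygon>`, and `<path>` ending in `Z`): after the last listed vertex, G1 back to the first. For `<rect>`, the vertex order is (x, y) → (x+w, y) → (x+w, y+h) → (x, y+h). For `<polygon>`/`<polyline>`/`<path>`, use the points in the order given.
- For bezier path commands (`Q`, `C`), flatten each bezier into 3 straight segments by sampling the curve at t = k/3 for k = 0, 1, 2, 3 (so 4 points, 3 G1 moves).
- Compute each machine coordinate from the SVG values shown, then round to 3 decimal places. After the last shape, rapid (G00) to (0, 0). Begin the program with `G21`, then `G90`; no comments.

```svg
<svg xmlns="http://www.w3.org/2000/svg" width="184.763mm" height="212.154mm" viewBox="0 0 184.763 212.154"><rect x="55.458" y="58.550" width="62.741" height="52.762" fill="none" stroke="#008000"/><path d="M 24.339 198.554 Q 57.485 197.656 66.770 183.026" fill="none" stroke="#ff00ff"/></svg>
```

1 u = 1 mm; y_m = 212.154 − y.

[1] `<rect>` rectangle, #008000→engrave S380 F3865: (55.458,153.604) → (118.199,153.604) → (118.199,100.842) → (55.458,100.842) → (55.458,153.604) (closed)

[2] `<path>` quadratic bezier, #ff00ff→cut S821 F1064: (24.339,13.600) → (43.785,15.724) → (57.929,20.900) → (66.770,29.128)

G21
G90
G00 X55.458 Y153.604
M4 S380
G01 X118.199 Y153.604 F3865
G01 X118.199 Y100.842
G01 X55.458 Y100.842
G01 X55.458 Y153.604
M5
G00 X24.339 Y13.600
M4 S821
G01 X43.785 Y15.724 F1064
G01 X57.929 Y20.900
G01 X66.770 Y29.128
M5
G00 X0.000 Y0.000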